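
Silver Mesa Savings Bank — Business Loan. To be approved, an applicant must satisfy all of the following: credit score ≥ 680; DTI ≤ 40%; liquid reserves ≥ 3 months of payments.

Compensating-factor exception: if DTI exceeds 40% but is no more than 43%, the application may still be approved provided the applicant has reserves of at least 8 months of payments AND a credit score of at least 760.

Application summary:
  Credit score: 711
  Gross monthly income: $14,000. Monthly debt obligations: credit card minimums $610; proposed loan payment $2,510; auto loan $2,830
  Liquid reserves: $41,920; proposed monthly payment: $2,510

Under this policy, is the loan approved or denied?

Denied

Credit score 711 ≥ 680 (meets base)
Total debts = (610 + 2,510 + 2,830) = 5,950. DTI = 5,950/14,000 = 42.5% > 40% — standard DTI limit exceeded.
Liquid reserves cover 41,920/2,510 = 16.7 months — ≥ 3 required
DTI 42.5% is within the 40%–43% exception band; checking compensating factors.
Reserves 16.7 ≥ 8 months; credit score 711 < 760.
Compensating-factor requirement not fully met.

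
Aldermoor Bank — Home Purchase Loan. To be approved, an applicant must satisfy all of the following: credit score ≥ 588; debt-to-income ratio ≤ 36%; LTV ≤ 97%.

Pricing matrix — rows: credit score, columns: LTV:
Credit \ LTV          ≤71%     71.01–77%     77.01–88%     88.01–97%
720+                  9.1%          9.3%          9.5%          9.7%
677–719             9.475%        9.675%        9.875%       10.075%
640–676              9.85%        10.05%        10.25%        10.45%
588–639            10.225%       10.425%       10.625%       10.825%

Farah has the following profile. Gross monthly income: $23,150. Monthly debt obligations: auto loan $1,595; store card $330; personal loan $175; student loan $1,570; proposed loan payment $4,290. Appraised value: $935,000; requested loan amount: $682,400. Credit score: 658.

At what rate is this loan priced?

Credit score 658 ≥ 588; Total monthly debts = (1,595 + 330 + 175 + 1,570 + 4,290) = 7,960. DTI = 7,960/23,150 = 34.4% ≤ 36%
LTV = 682,400/935,000 = 73% ≤ 97%
Row: 658 falls in 640–676. Column: 73% falls in 71.01–77%. Rate = 10.05%.

10.05%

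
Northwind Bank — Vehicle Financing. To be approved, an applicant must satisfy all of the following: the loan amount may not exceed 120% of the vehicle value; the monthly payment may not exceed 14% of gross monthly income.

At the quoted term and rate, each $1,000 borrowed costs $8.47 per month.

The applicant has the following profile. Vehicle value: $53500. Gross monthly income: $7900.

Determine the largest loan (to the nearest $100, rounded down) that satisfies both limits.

Payment cap: 14% × $7,900 = $1,106/month.
At $8.47 per $1,000, that supports 1,106/8.47 × 1,000 ≈ $130,578 → $130,500.
LTV cap: 120% × $53,500 = $64,200 → $64,200.
Binding constraint: loan-to-value.

$64,200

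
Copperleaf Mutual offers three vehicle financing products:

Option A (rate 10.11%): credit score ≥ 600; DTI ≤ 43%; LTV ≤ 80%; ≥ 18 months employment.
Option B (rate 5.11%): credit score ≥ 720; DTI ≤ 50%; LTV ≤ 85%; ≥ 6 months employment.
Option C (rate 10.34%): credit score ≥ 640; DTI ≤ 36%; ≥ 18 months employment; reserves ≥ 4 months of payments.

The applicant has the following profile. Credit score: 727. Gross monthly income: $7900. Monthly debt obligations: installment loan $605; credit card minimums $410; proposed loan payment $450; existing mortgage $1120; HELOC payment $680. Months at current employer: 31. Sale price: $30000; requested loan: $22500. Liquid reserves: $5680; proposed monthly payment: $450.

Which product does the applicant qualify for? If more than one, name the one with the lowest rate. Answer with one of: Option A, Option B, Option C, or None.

Option B

Total debts = (605 + 410 + 450 + 1,120 + 680) = 3,265; DTI = 3,265/7,900 = 41.3%.
LTV = 22,500/30,000 = 75%.
Reserves = 5,680/450 = 12.6 months.
Option A: score 727 ≥ 600; DTI 41.3% ≤ 43%; LTV 75% ≤ 80%; employment 31 ≥ 18 mo → qualifies.
Option B: score 727 ≥ 720; DTI 41.3% ≤ 50%; LTV 75% ≤ 85%; employment 31 ≥ 6 mo → qualifies.
Option C: score 727 ≥ 640; DTI 41.3% > 36%; employment 31 ≥ 18 mo; reserves 12.6 ≥ 4 mo → does not qualify.
Qualifying: Option A, Option B. Lowest rate is 5.11% → Option B.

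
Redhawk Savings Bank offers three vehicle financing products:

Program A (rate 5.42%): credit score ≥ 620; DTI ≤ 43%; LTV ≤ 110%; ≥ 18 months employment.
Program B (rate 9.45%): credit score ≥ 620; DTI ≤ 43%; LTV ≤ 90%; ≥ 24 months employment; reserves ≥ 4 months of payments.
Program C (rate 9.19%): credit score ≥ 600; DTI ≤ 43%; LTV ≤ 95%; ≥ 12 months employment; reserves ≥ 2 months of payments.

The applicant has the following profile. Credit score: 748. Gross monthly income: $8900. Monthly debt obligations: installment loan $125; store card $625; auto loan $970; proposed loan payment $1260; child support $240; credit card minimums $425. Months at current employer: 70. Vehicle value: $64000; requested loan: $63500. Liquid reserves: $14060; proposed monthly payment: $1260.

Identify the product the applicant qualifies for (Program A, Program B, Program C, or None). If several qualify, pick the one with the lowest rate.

Total debts = (125 + 625 + 970 + 1,260 + 240 + 425) = 3,645; DTI = 3,645/8,900 = 41%.
LTV = 63,500/64,000 = 99.2%.
Reserves = 14,060/1,260 = 11.2 months.
Program A: score 748 ≥ 620; DTI 41% ≤ 43%; LTV 99.2% ≤ 110%; employment 70 ≥ 18 mo → qualifies.
Program B: score 748 ≥ 620; DTI 41% ≤ 43%; LTV 99.2% > 90%; employment 70 ≥ 24 mo; reserves 11.2 ≥ 4 mo → does not qualify.
Program C: score 748 ≥ 600; DTI 41% ≤ 43%; LTV 99.2% > 95%; employment 70 ≥ 12 mo; reserves 11.2 ≥ 2 mo → does not qualify.

Program A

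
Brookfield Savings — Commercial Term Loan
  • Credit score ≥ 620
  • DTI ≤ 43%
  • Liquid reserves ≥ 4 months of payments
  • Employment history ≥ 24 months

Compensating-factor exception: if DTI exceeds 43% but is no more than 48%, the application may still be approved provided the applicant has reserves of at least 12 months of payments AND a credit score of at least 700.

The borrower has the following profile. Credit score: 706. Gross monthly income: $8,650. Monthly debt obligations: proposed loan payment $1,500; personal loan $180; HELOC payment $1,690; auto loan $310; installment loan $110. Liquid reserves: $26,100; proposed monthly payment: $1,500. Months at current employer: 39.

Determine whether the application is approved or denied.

Approved

Credit score 706 ≥ 620 (meets base)
Total debts = (1,500 + 180 + 1,690 + 310 + 110) = 3,790. DTI: 3,790 ÷ 8,650 = 43.8%, over the 43% base limit.
Reserves = 26,100/1,500 = 17.4 months ≥ 4
Employment 39 ≥ 24 months
43.8% falls in the override range (43%–48%), so the compensating-factor test applies.
Reserves 17.4 ≥ 12 months; credit score 706 ≥ 700.
Both compensating conditions met → exception applies.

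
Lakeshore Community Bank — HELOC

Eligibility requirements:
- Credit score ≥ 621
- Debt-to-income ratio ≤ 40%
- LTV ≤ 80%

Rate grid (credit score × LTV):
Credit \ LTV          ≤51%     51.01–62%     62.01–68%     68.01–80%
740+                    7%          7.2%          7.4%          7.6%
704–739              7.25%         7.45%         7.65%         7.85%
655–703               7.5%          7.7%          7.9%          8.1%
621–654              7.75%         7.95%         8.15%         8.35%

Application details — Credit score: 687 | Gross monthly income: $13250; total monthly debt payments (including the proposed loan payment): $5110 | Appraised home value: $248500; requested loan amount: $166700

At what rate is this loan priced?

7.9%

Credit score 687 ≥ 621; DTI: 5,110 ÷ 13,250 = 38.6%, within the 40% cap
LTV = 166,700/248,500 = 67.1% ≤ 80%
Row: 687 falls in 655–703. Column: 67.1% falls in 62.01–68%. Rate = 7.9%.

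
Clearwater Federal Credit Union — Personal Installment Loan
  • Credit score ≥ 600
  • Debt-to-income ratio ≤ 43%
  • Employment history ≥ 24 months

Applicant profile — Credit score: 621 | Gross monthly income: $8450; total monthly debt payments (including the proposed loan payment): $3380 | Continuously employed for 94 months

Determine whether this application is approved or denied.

Approved

Credit score 621 ≥ 600 (meets)
DTI = 3,380/8,450 = 40% ≤ 43%
Employment 94 ≥ 24 months
All criteria satisfied.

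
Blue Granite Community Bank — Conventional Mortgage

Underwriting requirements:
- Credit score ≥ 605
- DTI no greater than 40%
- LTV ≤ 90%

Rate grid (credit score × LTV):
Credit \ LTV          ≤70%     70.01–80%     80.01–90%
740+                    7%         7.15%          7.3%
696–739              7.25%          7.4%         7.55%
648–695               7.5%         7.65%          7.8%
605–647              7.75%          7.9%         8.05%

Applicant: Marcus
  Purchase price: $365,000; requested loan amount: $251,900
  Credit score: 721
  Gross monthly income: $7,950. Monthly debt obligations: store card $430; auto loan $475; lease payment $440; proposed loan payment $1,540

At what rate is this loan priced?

Credit score 721 ≥ 605; Total monthly debts = (430 + 475 + 440 + 1,540) = 2,885. DTI: 2,885 ÷ 7,950 = 36.3%, within the 40% cap
LTV: 251,900 ÷ 365,000 = 69%, within 90% cap
Score 721 is in the 696–739 band; LTV 69% is in the ≤70% band → 7.25%.

7.25%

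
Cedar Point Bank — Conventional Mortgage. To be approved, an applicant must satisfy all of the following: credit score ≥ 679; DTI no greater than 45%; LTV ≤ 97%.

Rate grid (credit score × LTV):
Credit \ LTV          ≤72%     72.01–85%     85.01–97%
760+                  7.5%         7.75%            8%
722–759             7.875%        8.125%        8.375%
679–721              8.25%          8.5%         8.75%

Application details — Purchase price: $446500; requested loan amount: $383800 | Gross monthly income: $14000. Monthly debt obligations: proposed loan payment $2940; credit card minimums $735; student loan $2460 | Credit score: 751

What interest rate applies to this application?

8.375%

Credit score 751 ≥ 679; Total monthly debts = (2,940 + 735 + 2,460) = 6,135. DTI = 6,135/14,000 = 43.8% ≤ 45%
LTV = 383,800/446,500 = 86% ≤ 97%
Score 751 is in the 722–759 band; LTV 86% is in the 85.01–97% band → 8.375%.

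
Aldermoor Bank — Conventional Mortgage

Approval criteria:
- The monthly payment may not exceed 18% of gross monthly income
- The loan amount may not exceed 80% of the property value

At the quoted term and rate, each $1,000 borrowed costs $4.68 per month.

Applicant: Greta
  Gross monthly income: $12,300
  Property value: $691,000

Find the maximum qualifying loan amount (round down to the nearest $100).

$473,000

Payment cap: 18% × $12,300 = $2,214/month.
At $4.68 per $1,000, that supports 2,214/4.68 × 1,000 ≈ $473,076 → $473,000.
LTV cap: 80% × $691,000 = $552,800 → $552,800.
Binding constraint: payment-to-income.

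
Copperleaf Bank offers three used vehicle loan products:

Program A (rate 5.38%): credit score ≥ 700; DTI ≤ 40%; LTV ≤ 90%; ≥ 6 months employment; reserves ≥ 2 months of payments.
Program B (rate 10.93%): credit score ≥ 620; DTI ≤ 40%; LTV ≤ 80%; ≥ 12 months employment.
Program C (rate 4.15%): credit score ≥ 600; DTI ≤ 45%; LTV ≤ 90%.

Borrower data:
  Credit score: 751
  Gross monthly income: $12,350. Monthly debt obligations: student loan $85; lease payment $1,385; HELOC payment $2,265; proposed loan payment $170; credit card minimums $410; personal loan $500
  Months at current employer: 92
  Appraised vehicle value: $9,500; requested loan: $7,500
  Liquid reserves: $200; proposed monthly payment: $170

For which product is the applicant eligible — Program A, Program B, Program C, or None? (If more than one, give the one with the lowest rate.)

Program C

Total debts = (85 + 1,385 + 2,265 + 170 + 410 + 500) = 4,815; DTI = 4,815/12,350 = 39%.
LTV = 7,500/9,500 = 78.9%.
Reserves = 200/170 = 1.2 months.
Program A: score 751 ≥ 700; DTI 39% ≤ 40%; LTV 78.9% ≤ 90%; employment 92 ≥ 6 mo; reserves 1.2 < 2 mo → does not qualify.
Program B: score 751 ≥ 620; DTI 39% ≤ 40%; LTV 78.9% ≤ 80%; employment 92 ≥ 12 mo → qualifies.
Program C: score 751 ≥ 600; DTI 39% ≤ 45%; LTV 78.9% ≤ 90% → qualifies.
Qualifying: Program B, Program C. Lowest rate is 4.15% → Program C.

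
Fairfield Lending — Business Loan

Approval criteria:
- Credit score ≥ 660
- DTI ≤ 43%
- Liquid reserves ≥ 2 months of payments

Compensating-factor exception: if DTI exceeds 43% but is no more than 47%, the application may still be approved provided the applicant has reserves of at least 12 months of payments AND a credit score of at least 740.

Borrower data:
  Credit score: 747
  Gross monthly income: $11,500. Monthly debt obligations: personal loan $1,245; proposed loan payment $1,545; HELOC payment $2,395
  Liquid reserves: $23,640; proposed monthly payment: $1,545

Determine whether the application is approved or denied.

Credit score 747 ≥ 660 (meets base)
Total debts = (1,245 + 1,545 + 2,395) = 5,185. DTI = 5,185/11,500 = 45.1% > 43% — standard DTI limit exceeded.
Reserves: 23,640 ÷ 1,545 = 15.3 months (meets 2-month minimum)
45.1% falls in the override range (43%–47%), so the compensating-factor test applies.
Override check — reserves: 15.3 mo (ok); score: 747 (ok).
Both override conditions satisfied; DTI exception granted.

Approved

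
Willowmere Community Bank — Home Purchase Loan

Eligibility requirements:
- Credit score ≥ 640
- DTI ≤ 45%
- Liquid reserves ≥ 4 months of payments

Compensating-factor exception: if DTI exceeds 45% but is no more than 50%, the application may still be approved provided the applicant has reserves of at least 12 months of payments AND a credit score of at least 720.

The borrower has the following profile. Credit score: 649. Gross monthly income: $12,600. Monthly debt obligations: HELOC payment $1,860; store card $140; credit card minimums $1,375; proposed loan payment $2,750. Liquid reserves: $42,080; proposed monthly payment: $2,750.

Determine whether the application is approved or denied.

Denied

Credit score 649 ≥ 640 (meets base)
Total debts = (1,860 + 140 + 1,375 + 2,750) = 6,125. DTI: 6,125 ÷ 12,600 = 48.6%, over the 45% base limit.
Reserves = 42,080/2,750 = 15.3 months ≥ 4
48.6% falls in the override range (45%–50%), so the compensating-factor test applies.
Override check — reserves: 15.3 mo (ok); score: 649 (below 720).
Compensating-factor requirement not fully met.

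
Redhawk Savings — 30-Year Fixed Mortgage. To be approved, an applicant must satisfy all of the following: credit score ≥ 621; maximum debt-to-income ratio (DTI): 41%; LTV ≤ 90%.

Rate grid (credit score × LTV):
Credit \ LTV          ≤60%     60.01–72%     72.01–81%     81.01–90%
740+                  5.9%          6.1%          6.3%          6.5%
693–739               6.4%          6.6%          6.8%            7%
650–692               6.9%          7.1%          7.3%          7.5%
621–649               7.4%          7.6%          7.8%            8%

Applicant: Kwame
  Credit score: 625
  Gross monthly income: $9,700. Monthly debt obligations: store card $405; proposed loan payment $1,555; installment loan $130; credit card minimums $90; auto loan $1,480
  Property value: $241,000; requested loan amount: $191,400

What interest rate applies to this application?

Credit score 625 ≥ 621; Total monthly debts = (405 + 1,555 + 130 + 90 + 1,480) = 3,660. Debt-to-income = 3,660/9,700 = 37.7% — meets 41% limit
LTV = 191,400/241,000 = 79.4% ≤ 90%
Credit 625 → row 621–649; LTV 79.4% → column 72.01–81%. Grid cell → 7.8%.

7.8%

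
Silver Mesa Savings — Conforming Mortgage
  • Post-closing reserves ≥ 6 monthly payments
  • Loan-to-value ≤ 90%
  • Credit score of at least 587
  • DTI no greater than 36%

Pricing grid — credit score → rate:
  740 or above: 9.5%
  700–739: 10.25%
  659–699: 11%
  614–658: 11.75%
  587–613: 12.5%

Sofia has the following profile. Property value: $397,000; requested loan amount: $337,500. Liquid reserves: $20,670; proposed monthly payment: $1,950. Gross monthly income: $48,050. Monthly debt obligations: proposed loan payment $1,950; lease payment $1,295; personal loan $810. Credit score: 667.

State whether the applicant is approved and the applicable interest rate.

Credit score 667 ≥ 587 (meets minimum)
Liquid reserves cover 20,670/1,950 = 10.6 months — ≥ 6 required
Total monthly debts = (1,950 + 1,295 + 810) = 4,055. DTI = 4,055/48,050 = 8.4% ≤ 36%
Loan-to-value = 337,500/397,000 = 85% — pass (90% max)
All requirements met. Score 667 falls in the 659–699 tier → 11%.

Approved at 11%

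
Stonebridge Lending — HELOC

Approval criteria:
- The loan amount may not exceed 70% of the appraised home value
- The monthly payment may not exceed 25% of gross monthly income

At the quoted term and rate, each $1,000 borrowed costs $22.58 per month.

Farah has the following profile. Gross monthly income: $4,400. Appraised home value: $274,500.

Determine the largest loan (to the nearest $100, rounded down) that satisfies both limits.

$48,700

Payment cap: 25% × $4,400 = $1,100/month.
At $22.58 per $1,000, that supports 1,100/22.58 × 1,000 ≈ $48,715 → $48,700.
LTV cap: 70% × $274,500 = $192,150 → $192,100.
Binding constraint: payment-to-income.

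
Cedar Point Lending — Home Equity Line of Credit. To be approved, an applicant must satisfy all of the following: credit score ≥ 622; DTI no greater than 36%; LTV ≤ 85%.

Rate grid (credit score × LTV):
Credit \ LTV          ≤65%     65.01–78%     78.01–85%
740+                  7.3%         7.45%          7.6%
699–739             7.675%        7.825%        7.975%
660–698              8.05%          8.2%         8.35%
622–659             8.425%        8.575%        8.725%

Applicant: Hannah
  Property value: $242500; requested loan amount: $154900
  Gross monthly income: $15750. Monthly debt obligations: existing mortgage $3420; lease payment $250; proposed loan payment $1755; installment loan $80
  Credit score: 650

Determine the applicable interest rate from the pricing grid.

8.425%

Credit score 650 ≥ 622; Total monthly debts = (3,420 + 250 + 1,755 + 80) = 5,505. Debt-to-income = 5,505/15,750 = 35% — meets 36% limit
LTV = 154,900/242,500 = 63.9% ≤ 85%
Credit 650 → row 622–659; LTV 63.9% → column ≤65%. Grid cell → 8.425%.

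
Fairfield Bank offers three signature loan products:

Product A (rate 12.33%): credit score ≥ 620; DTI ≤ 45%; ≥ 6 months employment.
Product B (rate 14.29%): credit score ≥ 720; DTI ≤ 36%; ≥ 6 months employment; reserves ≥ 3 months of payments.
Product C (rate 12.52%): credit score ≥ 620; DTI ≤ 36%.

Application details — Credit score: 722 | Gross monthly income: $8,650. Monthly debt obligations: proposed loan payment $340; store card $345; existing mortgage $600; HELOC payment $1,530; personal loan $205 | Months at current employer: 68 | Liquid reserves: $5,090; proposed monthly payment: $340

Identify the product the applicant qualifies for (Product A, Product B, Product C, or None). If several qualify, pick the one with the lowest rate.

Total debts = (340 + 345 + 600 + 1,530 + 205) = 3,020; DTI = 3,020/8,650 = 34.9%.
Reserves = 5,090/340 = 15.0 months.
Product A: score 722 ≥ 620; DTI 34.9% ≤ 45%; employment 68 ≥ 6 mo → qualifies.
Product B: score 722 ≥ 720; DTI 34.9% ≤ 36%; employment 68 ≥ 6 mo; reserves 15.0 ≥ 3 mo → qualifies.
Product C: score 722 ≥ 620; DTI 34.9% ≤ 36% → qualifies.
Qualifying: Product A, Product B, Product C. Lowest rate is 12.33% → Product A.

Product A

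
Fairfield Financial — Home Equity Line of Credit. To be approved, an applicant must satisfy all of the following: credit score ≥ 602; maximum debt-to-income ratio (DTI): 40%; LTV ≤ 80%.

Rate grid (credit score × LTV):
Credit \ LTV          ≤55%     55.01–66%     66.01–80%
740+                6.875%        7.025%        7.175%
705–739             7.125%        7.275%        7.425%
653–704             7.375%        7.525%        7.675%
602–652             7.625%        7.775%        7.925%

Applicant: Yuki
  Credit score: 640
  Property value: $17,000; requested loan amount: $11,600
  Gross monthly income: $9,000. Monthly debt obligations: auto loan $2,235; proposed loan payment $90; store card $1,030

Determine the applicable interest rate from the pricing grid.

7.925%

Credit score 640 ≥ 602; Total monthly debts = (2,235 + 90 + 1,030) = 3,355. DTI: 3,355 ÷ 9,000 = 37.3%, within the 40% cap
LTV = 11,600/17,000 = 68.2% ≤ 80%
Credit 640 → row 602–652; LTV 68.2% → column 66.01–80%. Grid cell → 7.925%.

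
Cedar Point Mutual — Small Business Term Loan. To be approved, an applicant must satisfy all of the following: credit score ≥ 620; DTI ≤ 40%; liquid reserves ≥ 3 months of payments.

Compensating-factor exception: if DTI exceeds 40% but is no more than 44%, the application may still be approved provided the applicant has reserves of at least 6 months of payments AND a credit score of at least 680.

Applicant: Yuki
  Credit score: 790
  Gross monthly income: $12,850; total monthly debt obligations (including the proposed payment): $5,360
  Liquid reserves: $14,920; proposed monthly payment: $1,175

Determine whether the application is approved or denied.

Credit score 790 ≥ 620 (meets base)
DTI: 5,360 ÷ 12,850 = 41.7%, over the 40% base limit.
Liquid reserves cover 14,920/1,175 = 12.7 months — ≥ 3 required
41.7% falls in the override range (40%–44%), so the compensating-factor test applies.
Reserves 12.7 ≥ 6 months; credit score 790 ≥ 680.
Both override conditions satisfied; DTI exception granted.

Approved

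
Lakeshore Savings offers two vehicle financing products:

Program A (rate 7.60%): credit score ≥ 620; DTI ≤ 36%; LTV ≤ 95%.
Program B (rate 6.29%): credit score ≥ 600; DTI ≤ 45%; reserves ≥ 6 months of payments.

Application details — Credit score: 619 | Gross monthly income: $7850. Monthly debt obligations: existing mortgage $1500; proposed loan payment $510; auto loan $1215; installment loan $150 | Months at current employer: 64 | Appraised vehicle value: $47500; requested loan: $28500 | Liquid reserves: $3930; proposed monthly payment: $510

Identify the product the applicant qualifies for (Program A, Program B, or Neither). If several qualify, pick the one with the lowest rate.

Total debts = (1,500 + 510 + 1,215 + 150) = 3,375; DTI = 3,375/7,850 = 43%.
LTV = 28,500/47,500 = 60%.
Reserves = 3,930/510 = 7.7 months.
Program A: score 619 < 620; DTI 43% > 36%; LTV 60% ≤ 95% → does not qualify.
Program B: score 619 ≥ 600; DTI 43% ≤ 45%; reserves 7.7 ≥ 6 mo → qualifies.

Program B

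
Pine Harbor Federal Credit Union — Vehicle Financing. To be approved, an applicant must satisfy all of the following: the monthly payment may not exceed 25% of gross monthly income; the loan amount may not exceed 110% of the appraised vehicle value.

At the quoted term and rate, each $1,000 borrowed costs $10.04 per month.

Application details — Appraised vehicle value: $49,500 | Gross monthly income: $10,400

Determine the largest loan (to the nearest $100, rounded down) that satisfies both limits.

Payment cap: 25% × $10,400 = $2,600/month.
At $10.04 per $1,000, that supports 2,600/10.04 × 1,000 ≈ $258,964 → $258,900.
LTV cap: 110% × $49,500 = $54,450 → $54,400.
Binding constraint: loan-to-value.

$54,400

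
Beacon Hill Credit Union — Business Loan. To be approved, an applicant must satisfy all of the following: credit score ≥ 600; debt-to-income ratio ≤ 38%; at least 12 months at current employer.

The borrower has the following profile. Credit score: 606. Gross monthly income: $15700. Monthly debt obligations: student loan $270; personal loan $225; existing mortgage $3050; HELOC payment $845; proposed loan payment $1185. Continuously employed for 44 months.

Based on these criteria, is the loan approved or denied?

Credit score 606 ≥ 600 (meets)
Total monthly debts = (270 + 225 + 3,050 + 845 + 1,185) = 5,575. Debt-to-income = 5,575/15,700 = 35.5% — meets 38% limit
Employment 44 ≥ 12 months
All criteria satisfied.

Approved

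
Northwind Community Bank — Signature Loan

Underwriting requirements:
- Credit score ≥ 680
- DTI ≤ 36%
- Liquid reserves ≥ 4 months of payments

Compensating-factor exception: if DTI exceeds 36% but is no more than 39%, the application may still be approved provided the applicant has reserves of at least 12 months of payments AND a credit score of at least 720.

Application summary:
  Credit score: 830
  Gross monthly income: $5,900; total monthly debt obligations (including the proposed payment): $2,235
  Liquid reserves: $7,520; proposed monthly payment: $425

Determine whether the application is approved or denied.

Credit score 830 ≥ 680 (meets base)
DTI: 2,235 ÷ 5,900 = 37.9%, over the 36% base limit.
Reserves: 7,520 ÷ 425 = 17.7 months (meets 4-month minimum)
37.9% falls in the override range (36%–39%), so the compensating-factor test applies.
Override check — reserves: 17.7 mo (ok); score: 830 (ok).
Both override conditions satisfied; DTI exception granted.

Approved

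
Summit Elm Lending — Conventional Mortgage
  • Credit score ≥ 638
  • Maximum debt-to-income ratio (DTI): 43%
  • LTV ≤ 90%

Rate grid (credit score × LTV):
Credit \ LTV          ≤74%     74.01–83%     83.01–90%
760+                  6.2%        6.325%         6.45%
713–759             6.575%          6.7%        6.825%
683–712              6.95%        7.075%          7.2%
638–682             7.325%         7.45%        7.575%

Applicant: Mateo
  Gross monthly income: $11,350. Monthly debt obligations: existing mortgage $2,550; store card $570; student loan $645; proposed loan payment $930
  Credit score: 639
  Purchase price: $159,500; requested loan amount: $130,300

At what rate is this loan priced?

7.45%

Credit score 639 ≥ 638; Total monthly debts = (2,550 + 570 + 645 + 930) = 4,695. DTI: 4,695 ÷ 11,350 = 41.4%, within the 43% cap
Loan-to-value = 130,300/159,500 = 81.7% — pass (90% max)
Score 639 is in the 638–682 band; LTV 81.7% is in the 74.01–83% band → 7.45%.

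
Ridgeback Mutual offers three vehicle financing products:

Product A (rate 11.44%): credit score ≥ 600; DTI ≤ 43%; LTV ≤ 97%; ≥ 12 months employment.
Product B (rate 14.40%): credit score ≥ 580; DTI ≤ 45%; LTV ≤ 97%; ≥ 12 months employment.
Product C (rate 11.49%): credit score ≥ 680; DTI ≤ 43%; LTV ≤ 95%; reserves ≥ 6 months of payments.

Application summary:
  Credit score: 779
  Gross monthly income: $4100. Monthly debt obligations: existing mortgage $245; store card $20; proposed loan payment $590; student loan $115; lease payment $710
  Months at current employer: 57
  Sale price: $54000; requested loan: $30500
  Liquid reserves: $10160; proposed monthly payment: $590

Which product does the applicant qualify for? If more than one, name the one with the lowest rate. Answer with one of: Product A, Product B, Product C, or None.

Product A

Total debts = (245 + 20 + 590 + 115 + 710) = 1,680; DTI = 1,680/4,100 = 41%.
LTV = 30,500/54,000 = 56.5%.
Reserves = 10,160/590 = 17.2 months.
Product A: score 779 ≥ 600; DTI 41% ≤ 43%; LTV 56.5% ≤ 97%; employment 57 ≥ 12 mo → qualifies.
Product B: score 779 ≥ 580; DTI 41% ≤ 45%; LTV 56.5% ≤ 97%; employment 57 ≥ 12 mo → qualifies.
Product C: score 779 ≥ 680; DTI 41% ≤ 43%; LTV 56.5% ≤ 95%; reserves 17.2 ≥ 6 mo → qualifies.
Qualifying: Product A, Product B, Product C. Lowest rate is 11.44% → Product A.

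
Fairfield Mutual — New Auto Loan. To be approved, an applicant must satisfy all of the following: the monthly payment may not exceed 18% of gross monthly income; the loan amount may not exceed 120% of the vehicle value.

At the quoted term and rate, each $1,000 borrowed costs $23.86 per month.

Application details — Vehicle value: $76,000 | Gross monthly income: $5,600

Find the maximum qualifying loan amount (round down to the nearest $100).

$42,200

Payment cap: 18% × $5,600 = $1,008/month.
At $23.86 per $1,000, that supports 1,008/23.86 × 1,000 ≈ $42,246 → $42,200.
LTV cap: 120% × $76,000 = $91,200 → $91,200.
Binding constraint: payment-to-income.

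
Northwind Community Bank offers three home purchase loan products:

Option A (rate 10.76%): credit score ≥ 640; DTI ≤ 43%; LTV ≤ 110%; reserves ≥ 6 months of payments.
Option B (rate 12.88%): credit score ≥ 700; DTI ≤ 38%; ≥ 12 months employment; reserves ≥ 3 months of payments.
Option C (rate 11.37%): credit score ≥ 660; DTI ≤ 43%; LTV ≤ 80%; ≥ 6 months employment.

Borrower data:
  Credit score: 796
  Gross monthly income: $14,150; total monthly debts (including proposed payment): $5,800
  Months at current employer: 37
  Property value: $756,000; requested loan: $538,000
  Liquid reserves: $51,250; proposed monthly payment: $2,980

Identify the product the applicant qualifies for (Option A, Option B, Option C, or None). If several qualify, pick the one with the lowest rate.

Option A

DTI = 5,800/14,150 = 41%.
LTV = 538,000/756,000 = 71.2%.
Reserves = 51,250/2,980 = 17.2 months.
Option A: score 796 ≥ 640; DTI 41% ≤ 43%; LTV 71.2% ≤ 110%; reserves 17.2 ≥ 6 mo → qualifies.
Option B: score 796 ≥ 700; DTI 41% > 38%; employment 37 ≥ 12 mo; reserves 17.2 ≥ 3 mo → does not qualify.
Option C: score 796 ≥ 660; DTI 41% ≤ 43%; LTV 71.2% ≤ 80%; employment 37 ≥ 6 mo → qualifies.
Qualifying: Option A, Option C. Lowest rate is 10.76% → Option A.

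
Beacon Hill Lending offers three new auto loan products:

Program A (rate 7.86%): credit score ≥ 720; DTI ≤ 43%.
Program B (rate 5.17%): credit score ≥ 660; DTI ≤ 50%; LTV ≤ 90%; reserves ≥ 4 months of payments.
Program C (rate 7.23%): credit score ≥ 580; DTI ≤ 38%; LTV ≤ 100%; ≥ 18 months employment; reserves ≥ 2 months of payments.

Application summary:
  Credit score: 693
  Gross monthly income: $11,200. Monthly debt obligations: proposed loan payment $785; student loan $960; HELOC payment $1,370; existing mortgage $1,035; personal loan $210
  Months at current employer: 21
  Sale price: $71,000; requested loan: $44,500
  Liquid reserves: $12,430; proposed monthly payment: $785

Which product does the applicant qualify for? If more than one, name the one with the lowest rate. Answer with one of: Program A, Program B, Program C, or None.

Total debts = (785 + 960 + 1,370 + 1,035 + 210) = 4,360; DTI = 4,360/11,200 = 38.9%.
LTV = 44,500/71,000 = 62.7%.
Reserves = 12,430/785 = 15.8 months.
Program A: score 693 < 720; DTI 38.9% ≤ 43% → does not qualify.
Program B: score 693 ≥ 660; DTI 38.9% ≤ 50%; LTV 62.7% ≤ 90%; reserves 15.8 ≥ 4 mo → qualifies.
Program C: score 693 ≥ 580; DTI 38.9% > 38%; LTV 62.7% ≤ 100%; employment 21 ≥ 18 mo; reserves 15.8 ≥ 2 mo → does not qualify.

Program B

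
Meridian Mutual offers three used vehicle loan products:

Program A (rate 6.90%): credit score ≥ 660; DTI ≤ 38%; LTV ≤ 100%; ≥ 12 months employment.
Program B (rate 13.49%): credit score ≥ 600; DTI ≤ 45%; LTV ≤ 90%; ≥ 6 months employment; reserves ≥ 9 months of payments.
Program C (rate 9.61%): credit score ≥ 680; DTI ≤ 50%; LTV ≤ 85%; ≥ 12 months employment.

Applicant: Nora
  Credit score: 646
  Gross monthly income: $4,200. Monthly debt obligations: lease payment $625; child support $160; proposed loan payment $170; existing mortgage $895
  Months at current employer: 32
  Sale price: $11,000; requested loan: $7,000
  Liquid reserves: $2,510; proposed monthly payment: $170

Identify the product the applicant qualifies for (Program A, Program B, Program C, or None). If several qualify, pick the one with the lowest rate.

Total debts = (625 + 160 + 170 + 895) = 1,850; DTI = 1,850/4,200 = 44%.
LTV = 7,000/11,000 = 63.6%.
Reserves = 2,510/170 = 14.8 months.
Program A: score 646 < 660; DTI 44% > 38%; LTV 63.6% ≤ 100%; employment 32 ≥ 12 mo → does not qualify.
Program B: score 646 ≥ 600; DTI 44% ≤ 45%; LTV 63.6% ≤ 90%; employment 32 ≥ 6 mo; reserves 14.8 ≥ 9 mo → qualifies.
Program C: score 646 < 680; DTI 44% ≤ 50%; LTV 63.6% ≤ 85%; employment 32 ≥ 12 mo → does not qualify.

Program B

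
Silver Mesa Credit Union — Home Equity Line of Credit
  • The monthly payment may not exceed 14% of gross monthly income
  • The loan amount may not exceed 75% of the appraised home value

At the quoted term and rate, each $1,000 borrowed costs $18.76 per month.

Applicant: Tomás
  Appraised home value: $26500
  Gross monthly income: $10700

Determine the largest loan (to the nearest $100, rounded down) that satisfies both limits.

Payment cap: 14% × $10,700 = $1,498/month.
At $18.76 per $1,000, that supports 1,498/18.76 × 1,000 ≈ $79,850 → $79,800.
LTV cap: 75% × $26,500 = $19,875 → $19,800.
Binding constraint: loan-to-value.

$19,800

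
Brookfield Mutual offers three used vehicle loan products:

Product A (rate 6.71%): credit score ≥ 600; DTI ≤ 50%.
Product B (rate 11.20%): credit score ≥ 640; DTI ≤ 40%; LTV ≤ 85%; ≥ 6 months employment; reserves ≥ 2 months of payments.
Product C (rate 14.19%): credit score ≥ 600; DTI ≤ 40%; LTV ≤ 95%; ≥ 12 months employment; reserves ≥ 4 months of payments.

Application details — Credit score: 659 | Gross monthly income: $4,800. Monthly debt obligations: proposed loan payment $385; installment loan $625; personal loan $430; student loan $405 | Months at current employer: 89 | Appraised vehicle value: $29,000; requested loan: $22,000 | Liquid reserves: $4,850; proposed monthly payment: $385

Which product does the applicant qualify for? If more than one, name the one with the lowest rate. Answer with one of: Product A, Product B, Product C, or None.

Total debts = (385 + 625 + 430 + 405) = 1,845; DTI = 1,845/4,800 = 38.4%.
LTV = 22,000/29,000 = 75.9%.
Reserves = 4,850/385 = 12.6 months.
Product A: score 659 ≥ 600; DTI 38.4% ≤ 50% → qualifies.
Product B: score 659 ≥ 640; DTI 38.4% ≤ 40%; LTV 75.9% ≤ 85%; employment 89 ≥ 6 mo; reserves 12.6 ≥ 2 mo → qualifies.
Product C: score 659 ≥ 600; DTI 38.4% ≤ 40%; LTV 75.9% ≤ 95%; employment 89 ≥ 12 mo; reserves 12.6 ≥ 4 mo → qualifies.
Qualifying: Product A, Product B, Product C. Lowest rate is 6.71% → Product A.

Product A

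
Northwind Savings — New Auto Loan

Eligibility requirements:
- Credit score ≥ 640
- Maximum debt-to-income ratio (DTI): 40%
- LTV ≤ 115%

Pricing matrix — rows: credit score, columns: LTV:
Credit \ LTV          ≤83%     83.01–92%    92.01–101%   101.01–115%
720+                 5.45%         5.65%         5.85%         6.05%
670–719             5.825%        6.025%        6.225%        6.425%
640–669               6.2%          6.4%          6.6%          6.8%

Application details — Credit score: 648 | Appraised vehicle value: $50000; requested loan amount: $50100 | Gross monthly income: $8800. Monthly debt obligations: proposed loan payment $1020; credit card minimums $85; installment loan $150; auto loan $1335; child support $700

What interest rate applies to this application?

Credit score 648 ≥ 640; Total monthly debts = (1,020 + 85 + 150 + 1,335 + 700) = 3,290. DTI: 3,290 ÷ 8,800 = 37.4%, within the 40% cap
LTV = 50,100/50,000 = 100.2% ≤ 115%
Credit 648 → row 640–669; LTV 100.2% → column 92.01–101%. Grid cell → 6.6%.

6.6%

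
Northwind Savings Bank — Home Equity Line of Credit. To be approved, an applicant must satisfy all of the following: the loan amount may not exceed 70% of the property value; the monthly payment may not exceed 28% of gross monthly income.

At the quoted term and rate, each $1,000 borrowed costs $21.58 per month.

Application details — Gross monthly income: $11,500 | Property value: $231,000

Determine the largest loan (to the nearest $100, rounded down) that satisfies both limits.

$149,200

Payment cap: 28% × $11,500 = $3,220/month.
At $21.58 per $1,000, that supports 3,220/21.58 × 1,000 ≈ $149,212 → $149,200.
LTV cap: 70% × $231,000 = $161,700 → $161,700.
Binding constraint: payment-to-income.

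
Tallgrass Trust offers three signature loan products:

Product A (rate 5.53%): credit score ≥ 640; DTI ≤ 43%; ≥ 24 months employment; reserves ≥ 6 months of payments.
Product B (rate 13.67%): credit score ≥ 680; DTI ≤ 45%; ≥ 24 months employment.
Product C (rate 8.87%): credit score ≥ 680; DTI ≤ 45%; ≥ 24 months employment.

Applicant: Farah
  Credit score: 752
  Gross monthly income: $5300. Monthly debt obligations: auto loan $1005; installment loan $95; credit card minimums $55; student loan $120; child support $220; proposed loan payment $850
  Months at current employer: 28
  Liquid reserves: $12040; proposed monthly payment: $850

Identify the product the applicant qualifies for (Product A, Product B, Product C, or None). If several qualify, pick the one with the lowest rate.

Product C

Total debts = (1,005 + 95 + 55 + 120 + 220 + 850) = 2,345; DTI = 2,345/5,300 = 44.2%.
Reserves = 12,040/850 = 14.2 months.
Product A: score 752 ≥ 640; DTI 44.2% > 43%; employment 28 ≥ 24 mo; reserves 14.2 ≥ 6 mo → does not qualify.
Product B: score 752 ≥ 680; DTI 44.2% ≤ 45%; employment 28 ≥ 24 mo → qualifies.
Product C: score 752 ≥ 680; DTI 44.2% ≤ 45%; employment 28 ≥ 24 mo → qualifies.
Qualifying: Product B, Product C. Lowest rate is 8.87% → Product C.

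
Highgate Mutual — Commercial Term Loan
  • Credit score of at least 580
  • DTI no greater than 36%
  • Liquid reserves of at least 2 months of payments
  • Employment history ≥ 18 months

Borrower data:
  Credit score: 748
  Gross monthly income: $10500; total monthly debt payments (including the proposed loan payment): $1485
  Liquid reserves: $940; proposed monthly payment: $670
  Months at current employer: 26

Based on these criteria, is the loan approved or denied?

Denied

Credit score 748 ≥ 580 (meets)
DTI = 1,485/10,500 = 14.1% ≤ 36%
Reserves = 940/670 = 1.4 months < 2
Employment 26 ≥ 18 months
Fails on reserves.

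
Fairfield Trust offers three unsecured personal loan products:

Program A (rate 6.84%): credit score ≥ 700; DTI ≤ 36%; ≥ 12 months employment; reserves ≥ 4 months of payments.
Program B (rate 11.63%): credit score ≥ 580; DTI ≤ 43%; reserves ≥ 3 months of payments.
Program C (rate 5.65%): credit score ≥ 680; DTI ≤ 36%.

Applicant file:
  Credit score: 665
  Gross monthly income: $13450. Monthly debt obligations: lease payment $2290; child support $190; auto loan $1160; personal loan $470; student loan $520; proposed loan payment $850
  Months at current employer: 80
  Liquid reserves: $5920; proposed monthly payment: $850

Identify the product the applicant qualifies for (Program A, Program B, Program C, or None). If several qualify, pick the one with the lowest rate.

Total debts = (2,290 + 190 + 1,160 + 470 + 520 + 850) = 5,480; DTI = 5,480/13,450 = 40.7%.
Reserves = 5,920/850 = 7.0 months.
Program A: score 665 < 700; DTI 40.7% > 36%; employment 80 ≥ 12 mo; reserves 7.0 ≥ 4 mo → does not qualify.
Program B: score 665 ≥ 580; DTI 40.7% ≤ 43%; reserves 7.0 ≥ 3 mo → qualifies.
Program C: score 665 < 680; DTI 40.7% > 36% → does not qualify.

Program B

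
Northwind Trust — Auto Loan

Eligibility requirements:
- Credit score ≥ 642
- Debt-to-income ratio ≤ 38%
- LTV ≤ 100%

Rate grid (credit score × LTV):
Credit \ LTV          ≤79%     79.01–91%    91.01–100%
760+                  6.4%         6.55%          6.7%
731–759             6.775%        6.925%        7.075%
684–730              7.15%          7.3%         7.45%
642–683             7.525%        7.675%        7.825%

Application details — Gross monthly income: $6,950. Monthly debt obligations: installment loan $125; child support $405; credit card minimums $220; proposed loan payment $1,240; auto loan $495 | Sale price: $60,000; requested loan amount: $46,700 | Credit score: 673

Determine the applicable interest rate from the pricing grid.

7.525%

Credit score 673 ≥ 642; Total monthly debts = (125 + 405 + 220 + 1,240 + 495) = 2,485. DTI = 2,485/6,950 = 35.8% ≤ 38%
LTV: 46,700 ÷ 60,000 = 77.8%, within 100% cap
Row: 673 falls in 642–683. Column: 77.8% falls in ≤79%. Rate = 7.525%.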